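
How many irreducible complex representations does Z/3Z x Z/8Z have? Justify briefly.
24

Argument: The number of irreducible complex representations of a finite group equals its number of conjugacy classes. Z/3Z x Z/8Z is abelian of order 24, so every element is its own conjugacy class: 24 classes, so Z/3Z x Z/8Z (order 24) has exactly 24 irreducible complex representations.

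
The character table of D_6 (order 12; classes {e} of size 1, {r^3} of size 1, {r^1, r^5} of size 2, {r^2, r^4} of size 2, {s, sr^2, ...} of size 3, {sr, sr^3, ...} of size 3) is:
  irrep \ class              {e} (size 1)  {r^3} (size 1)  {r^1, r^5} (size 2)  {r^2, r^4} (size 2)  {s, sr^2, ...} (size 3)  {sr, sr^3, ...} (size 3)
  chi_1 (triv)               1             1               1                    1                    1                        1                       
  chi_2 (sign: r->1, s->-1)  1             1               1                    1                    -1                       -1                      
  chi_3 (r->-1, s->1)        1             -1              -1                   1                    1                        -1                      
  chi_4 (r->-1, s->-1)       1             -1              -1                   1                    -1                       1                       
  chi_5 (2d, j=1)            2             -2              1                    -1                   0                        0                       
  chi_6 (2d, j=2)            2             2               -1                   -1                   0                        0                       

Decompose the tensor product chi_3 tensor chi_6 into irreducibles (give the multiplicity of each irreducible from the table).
chi_3 tensor chi_6 = chi_5 (all other irreducibles have multiplicity 0).

Justification: The character of a tensor product is the pointwise product (chi_3 * chi_6)(C) = chi_3(C) * chi_6(C):
  {e}: (1)*(2), {r^3}: (-1)*(2), {r^1, r^5}: (-1)*(-1), {r^2, r^4}: (1)*(-1), {s, sr^2, ...}: (1)*(0), {sr, sr^3, ...}: (-1)*(0)
so (chi_3 * chi_6) takes values
  {e} -> 2, {r^3} -> -2, {r^1, r^5} -> 1, {r^2, r^4} -> -1, {s, sr^2, ...} -> 0, {sr, sr^3, ...} -> 0.
Now take the inner product of this character with each irreducible chi from the table, <chi_3*chi_6, chi> = (1/12) sum_C |C| (chi_3*chi_6)(C) conj(chi(C)):
  <chi_3*chi_6, chi_1> = (1/12)[1*(2)*conj(1) + 1*(-2)*conj(1) + 2*(1)*conj(1) + 2*(-1)*conj(1) + 3*(0)*conj(1) + 3*(0)*conj(1)]
      = (1/12)[(2) + (-2) + (2) + (-2) + (0) + (0)] = 0/12 = 0
  <chi_3*chi_6, chi_2> = (1/12)[1*(2)*conj(1) + 1*(-2)*conj(1) + 2*(1)*conj(1) + 2*(-1)*conj(1) + 3*(0)*conj(-1) + 3*(0)*conj(-1)]
      = (1/12)[(2) + (-2) + (2) + (-2) + (0) + (0)] = 0/12 = 0
  <chi_3*chi_6, chi_3> = (1/12)[1*(2)*conj(1) + 1*(-2)*conj(-1) + 2*(1)*conj(-1) + 2*(-1)*conj(1) + 3*(0)*conj(1) + 3*(0)*conj(-1)]
      = (1/12)[(2) + (2) + (-2) + (-2) + (0) + (0)] = 0/12 = 0
  <chi_3*chi_6, chi_4> = (1/12)[1*(2)*conj(1) + 1*(-2)*conj(-1) + 2*(1)*conj(-1) + 2*(-1)*conj(1) + 3*(0)*conj(-1) + 3*(0)*conj(1)]
      = (1/12)[(2) + (2) + (-2) + (-2) + (0) + (0)] = 0/12 = 0
  <chi_3*chi_6, chi_5> = (1/12)[1*(2)*conj(2) + 1*(-2)*conj(-2) + 2*(1)*conj(1) + 2*(-1)*conj(-1) + 3*(0)*conj(0) + 3*(0)*conj(0)]
      = (1/12)[(4) + (4) + (2) + (2) + (0) + (0)] = 12/12 = 1
  <chi_3*chi_6, chi_6> = (1/12)[1*(2)*conj(2) + 1*(-2)*conj(2) + 2*(1)*conj(-1) + 2*(-1)*conj(-1) + 3*(0)*conj(0) + 3*(0)*conj(0)]
      = (1/12)[(4) + (-4) + (-2) + (2) + (0) + (0)] = 0/12 = 0
Hence the multiplicities are chi_5: 1. Dimension check: dim(chi_3)*dim(chi_6) = 1*2 = 2 and sum (mult * dim) = 1*2 = 2.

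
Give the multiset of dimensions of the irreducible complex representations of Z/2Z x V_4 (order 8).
Dimensions: 1, 1, 1, 1, 1, 1, 1, 1

Proof sketch: There are 8 irreducibles (= number of conjugacy classes). Their dimensions d_i satisfy sum d_i^2 = |G| = 8: 1 + 1 + 1 + 1 + 1 + 1 + 1 + 1 = 8. (For the product with Z/2Z: each of the 2 1-dim characters of Z/2Z tensors with each irrep of V_4, giving 2 copies of each V_4-dimension.)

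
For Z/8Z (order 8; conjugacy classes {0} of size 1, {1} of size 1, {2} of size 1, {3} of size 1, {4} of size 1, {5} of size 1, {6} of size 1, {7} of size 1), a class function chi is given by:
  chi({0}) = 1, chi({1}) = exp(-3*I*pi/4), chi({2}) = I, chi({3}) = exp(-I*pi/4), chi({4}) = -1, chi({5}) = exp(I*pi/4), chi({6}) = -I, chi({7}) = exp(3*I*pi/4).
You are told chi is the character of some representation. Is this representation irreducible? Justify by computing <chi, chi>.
Irreducible: <chi, chi> = 1.

Argument: <chi, chi> = (1/|G|) sum_C |C| * |chi(C)|^2 = (1/8)[1*|1|^2 + 1*|exp(-3*I*pi/4)|^2 + 1*|I|^2 + 1*|exp(-I*pi/4)|^2 + 1*|-1|^2 + 1*|exp(I*pi/4)|^2 + 1*|-I|^2 + 1*|exp(3*I*pi/4)|^2]
  = (1/8)[(1) + (1) + (1) + (1) + (1) + (1) + (1) + (1)] = 8/8 = 1.
(Exp terms are combined using exp(i*s)*conj(exp(i*t)) = exp(i*(s-t)), and sums of them are collapsed using the identity that for every m > 1 the m distinct m-th roots of unity sum to 0, e.g. 1 + exp(2*I*pi/3) + exp(-2*I*pi/3) = 0.)
A character is irreducible iff <chi, chi> = 1, so this representation is irreducible.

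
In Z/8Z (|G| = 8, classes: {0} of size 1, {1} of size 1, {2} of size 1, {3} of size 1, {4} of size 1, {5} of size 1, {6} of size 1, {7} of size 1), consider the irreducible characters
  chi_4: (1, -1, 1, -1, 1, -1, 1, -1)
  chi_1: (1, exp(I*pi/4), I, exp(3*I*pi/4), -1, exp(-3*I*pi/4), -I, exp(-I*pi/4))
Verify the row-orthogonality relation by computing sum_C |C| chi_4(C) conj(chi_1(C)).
Sum = 0; so <chi_4, chi_1> = 0 (distinct irreducibles are orthogonal).

Derivation: Compute term by term over conjugacy classes (|C| * chi_4(C) * conj(chi_1(C))):
  1*(1)*conj(1) + 1*(-1)*conj(exp(I*pi/4)) + 1*(1)*conj(I) + 1*(-1)*conj(exp(3*I*pi/4)) + 1*(1)*conj(-1) + 1*(-1)*conj(exp(-3*I*pi/4)) + 1*(1)*conj(-I) + 1*(-1)*conj(exp(-I*pi/4))
  = (1) + (-exp(-I*pi/4)) + (-I) + (-exp(-3*I*pi/4)) + (-1) + (-exp(3*I*pi/4)) + (I) + (-exp(I*pi/4))
  = 0.
(Exp terms are combined using exp(i*s)*conj(exp(i*t)) = exp(i*(s-t)), and sums of them are collapsed using the identity that for every m > 1 the m distinct m-th roots of unity sum to 0, e.g. 1 + exp(2*I*pi/3) + exp(-2*I*pi/3) = 0.)
Dividing by |G| = 8 gives 0/8 = 0, matching the row-orthogonality relation <chi_4, chi_1> = [chi_4 = chi_1].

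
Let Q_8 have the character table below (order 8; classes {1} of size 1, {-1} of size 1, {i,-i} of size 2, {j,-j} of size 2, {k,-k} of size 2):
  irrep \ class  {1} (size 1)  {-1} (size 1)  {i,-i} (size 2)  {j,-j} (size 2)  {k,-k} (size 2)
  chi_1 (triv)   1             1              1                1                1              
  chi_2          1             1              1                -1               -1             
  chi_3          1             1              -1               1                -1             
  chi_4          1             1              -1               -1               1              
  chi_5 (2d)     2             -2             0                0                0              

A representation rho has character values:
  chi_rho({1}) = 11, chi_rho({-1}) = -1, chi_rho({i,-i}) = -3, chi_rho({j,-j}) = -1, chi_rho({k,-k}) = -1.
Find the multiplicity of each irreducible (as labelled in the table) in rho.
Multiplicities: chi_1: 0, chi_2: 1, chi_3: 2, chi_4: 2, chi_5: 3.

Proof sketch: Use <chi_rho, chi> = (1/|G|) sum_C |C| * chi_rho(C) * conj(chi(C)) with |G| = 8 for each irreducible chi in the table:
  <chi_rho, chi_1> = (1/8)[1*(11)*conj(1) + 1*(-1)*conj(1) + 2*(-3)*conj(1) + 2*(-1)*conj(1) + 2*(-1)*conj(1)]
      = (1/8)[(11) + (-1) + (-6) + (-2) + (-2)] = 0/8 = 0
  <chi_rho, chi_2> = (1/8)[1*(11)*conj(1) + 1*(-1)*conj(1) + 2*(-3)*conj(1) + 2*(-1)*conj(-1) + 2*(-1)*conj(-1)]
      = (1/8)[(11) + (-1) + (-6) + (2) + (2)] = 8/8 = 1
  <chi_rho, chi_3> = (1/8)[1*(11)*conj(1) + 1*(-1)*conj(1) + 2*(-3)*conj(-1) + 2*(-1)*conj(1) + 2*(-1)*conj(-1)]
      = (1/8)[(11) + (-1) + (6) + (-2) + (2)] = 16/8 = 2
  <chi_rho, chi_4> = (1/8)[1*(11)*conj(1) + 1*(-1)*conj(1) + 2*(-3)*conj(-1) + 2*(-1)*conj(-1) + 2*(-1)*conj(1)]
      = (1/8)[(11) + (-1) + (6) + (2) + (-2)] = 16/8 = 2
  <chi_rho, chi_5> = (1/8)[1*(11)*conj(2) + 1*(-1)*conj(-2) + 2*(-3)*conj(0) + 2*(-1)*conj(0) + 2*(-1)*conj(0)]
      = (1/8)[(22) + (2) + (0) + (0) + (0)] = 24/8 = 3
Dimension check: dim(rho) = sum (mult * dim) = 0*1 + 1*1 + 2*1 + 2*1 + 3*2 = 11 = chi_rho(e) = 11.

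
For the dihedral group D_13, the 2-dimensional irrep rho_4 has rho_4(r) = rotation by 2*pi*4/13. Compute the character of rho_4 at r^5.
chi_{rho_4}(r^5) = 2*cos(2*pi*4*5/13) = -2*cos(pi/13)

Reasoning: rho_4(r^5) is rotation by angle 2*pi*4*5/13, whose trace is 2*cos(2*pi*4*5/13) = -2*cos(pi/13).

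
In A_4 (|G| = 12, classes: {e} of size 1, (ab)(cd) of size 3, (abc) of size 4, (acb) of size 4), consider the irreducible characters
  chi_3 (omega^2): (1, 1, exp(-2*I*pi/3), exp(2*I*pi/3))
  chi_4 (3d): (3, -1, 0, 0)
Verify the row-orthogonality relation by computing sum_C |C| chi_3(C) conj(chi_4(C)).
Sum = 0; so <chi_3, chi_4> = 0 (distinct irreducibles are orthogonal).

Details: Compute term by term over conjugacy classes (|C| * chi_3(C) * conj(chi_4(C))):
  1*(1)*conj(3) + 3*(1)*conj(-1) + 4*(exp(-2*I*pi/3))*conj(0) + 4*(exp(2*I*pi/3))*conj(0)
  = (3) + (-3) + (0) + (0)
  = 0.
(Exp terms are combined using exp(i*s)*conj(exp(i*t)) = exp(i*(s-t)), and sums of them are collapsed using the identity that for every m > 1 the m distinct m-th roots of unity sum to 0, e.g. 1 + exp(2*I*pi/3) + exp(-2*I*pi/3) = 0.)
Dividing by |G| = 12 gives 0/12 = 0, matching the row-orthogonality relation <chi_3, chi_4> = [chi_3 = chi_4].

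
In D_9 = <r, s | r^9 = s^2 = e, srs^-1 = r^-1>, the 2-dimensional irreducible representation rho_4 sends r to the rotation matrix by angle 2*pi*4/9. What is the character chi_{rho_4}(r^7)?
chi_{rho_4}(r^7) = 2*cos(2*pi*4*7/9) = 2*cos(56*pi/9)

rho_4(r^7) is rotation by angle 2*pi*4*7/9, whose trace is 2*cos(2*pi*4*7/9) = 2*cos(56*pi/9).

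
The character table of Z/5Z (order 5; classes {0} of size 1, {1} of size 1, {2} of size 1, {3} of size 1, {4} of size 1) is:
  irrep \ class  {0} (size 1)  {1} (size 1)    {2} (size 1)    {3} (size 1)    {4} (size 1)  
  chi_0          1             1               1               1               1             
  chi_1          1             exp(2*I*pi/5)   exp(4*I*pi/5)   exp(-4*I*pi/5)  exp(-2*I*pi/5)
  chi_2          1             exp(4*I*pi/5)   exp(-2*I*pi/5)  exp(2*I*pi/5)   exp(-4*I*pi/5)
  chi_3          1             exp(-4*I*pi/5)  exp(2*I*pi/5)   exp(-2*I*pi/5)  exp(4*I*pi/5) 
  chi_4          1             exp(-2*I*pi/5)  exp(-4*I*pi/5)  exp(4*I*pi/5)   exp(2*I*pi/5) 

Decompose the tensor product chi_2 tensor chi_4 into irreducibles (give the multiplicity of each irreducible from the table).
chi_2 tensor chi_4 = chi_1 (all other irreducibles have multiplicity 0).

Solution. The character of a tensor product is the pointwise product (chi_2 * chi_4)(C) = chi_2(C) * chi_4(C):
  {0}: (1)*(1), {1}: (exp(4*I*pi/5))*(exp(-2*I*pi/5)), {2}: (exp(-2*I*pi/5))*(exp(-4*I*pi/5)), {3}: (exp(2*I*pi/5))*(exp(4*I*pi/5)), {4}: (exp(-4*I*pi/5))*(exp(2*I*pi/5))
so (chi_2 * chi_4) takes values
  {0} -> 1, {1} -> exp(2*I*pi/5), {2} -> exp(4*I*pi/5), {3} -> exp(-4*I*pi/5), {4} -> exp(-2*I*pi/5).
Now take the inner product of this character with each irreducible chi from the table, <chi_2*chi_4, chi> = (1/5) sum_C |C| (chi_2*chi_4)(C) conj(chi(C)):
  <chi_2*chi_4, chi_0> = (1/5)[1*(1)*conj(1) + 1*(exp(2*I*pi/5))*conj(1) + 1*(exp(4*I*pi/5))*conj(1) + 1*(exp(-4*I*pi/5))*conj(1) + 1*(exp(-2*I*pi/5))*conj(1)]
      = (1/5)[(1) + (exp(2*I*pi/5)) + (exp(4*I*pi/5)) + (exp(-4*I*pi/5)) + (exp(-2*I*pi/5))] = 0/5 = 0
  <chi_2*chi_4, chi_1> = (1/5)[1*(1)*conj(1) + 1*(exp(2*I*pi/5))*conj(exp(2*I*pi/5)) + 1*(exp(4*I*pi/5))*conj(exp(4*I*pi/5)) + 1*(exp(-4*I*pi/5))*conj(exp(-4*I*pi/5)) + 1*(exp(-2*I*pi/5))*conj(exp(-2*I*pi/5))]
      = (1/5)[(1) + (1) + (1) + (1) + (1)] = 5/5 = 1
  <chi_2*chi_4, chi_2> = (1/5)[1*(1)*conj(1) + 1*(exp(2*I*pi/5))*conj(exp(4*I*pi/5)) + 1*(exp(4*I*pi/5))*conj(exp(-2*I*pi/5)) + 1*(exp(-4*I*pi/5))*conj(exp(2*I*pi/5)) + 1*(exp(-2*I*pi/5))*conj(exp(-4*I*pi/5))]
      = (1/5)[(1) + (exp(-2*I*pi/5)) + (exp(-4*I*pi/5)) + (exp(4*I*pi/5)) + (exp(2*I*pi/5))] = 0/5 = 0
  <chi_2*chi_4, chi_3> = (1/5)[1*(1)*conj(1) + 1*(exp(2*I*pi/5))*conj(exp(-4*I*pi/5)) + 1*(exp(4*I*pi/5))*conj(exp(2*I*pi/5)) + 1*(exp(-4*I*pi/5))*conj(exp(-2*I*pi/5)) + 1*(exp(-2*I*pi/5))*conj(exp(4*I*pi/5))]
      = (1/5)[(1) + (exp(-4*I*pi/5)) + (exp(2*I*pi/5)) + (exp(-2*I*pi/5)) + (exp(4*I*pi/5))] = 0/5 = 0
  <chi_2*chi_4, chi_4> = (1/5)[1*(1)*conj(1) + 1*(exp(2*I*pi/5))*conj(exp(-2*I*pi/5)) + 1*(exp(4*I*pi/5))*conj(exp(-4*I*pi/5)) + 1*(exp(-4*I*pi/5))*conj(exp(4*I*pi/5)) + 1*(exp(-2*I*pi/5))*conj(exp(2*I*pi/5))]
      = (1/5)[(1) + (exp(4*I*pi/5)) + (exp(-2*I*pi/5)) + (exp(2*I*pi/5)) + (exp(-4*I*pi/5))] = 0/5 = 0
(Exp terms are combined using exp(i*s)*conj(exp(i*t)) = exp(i*(s-t)), and sums of them are collapsed using the identity that for every m > 1 the m distinct m-th roots of unity sum to 0, e.g. 1 + exp(2*I*pi/3) + exp(-2*I*pi/3) = 0.)
Hence the multiplicities are chi_1: 1. Dimension check: dim(chi_2)*dim(chi_4) = 1*1 = 1 and sum (mult * dim) = 1*1 = 1.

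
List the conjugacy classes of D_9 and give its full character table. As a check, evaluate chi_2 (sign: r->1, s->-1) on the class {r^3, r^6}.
Conjugacy classes: {e} of size 1, {r^1, r^8} of size 2, {r^2, r^7} of size 2, {r^3, r^6} of size 2, {r^4, r^5} of size 2, {s, sr, ..., sr^8} of size 9.
Character table:
  irrep \ class              {e} (size 1)  {r^1, r^8} (size 2)  {r^2, r^7} (size 2)  {r^3, r^6} (size 2)  {r^4, r^5} (size 2)  {s, sr, ..., sr^8} (size 9)
  chi_1 (triv)               1             1                    1                    1                    1                    1                          
  chi_2 (sign: r->1, s->-1)  1             1                    1                    1                    1                    -1                         
  chi_3 (2d, j=1)            2             2*cos(2*pi/9)        2*cos(4*pi/9)        -1                   -2*cos(pi/9)         0                          
  chi_4 (2d, j=2)            2             2*cos(4*pi/9)        -2*cos(pi/9)         -1                   2*cos(2*pi/9)        0                          
  chi_5 (2d, j=3)            2             -1                   -1                   2                    -1                   0                          
  chi_6 (2d, j=4)            2             -2*cos(pi/9)         2*cos(2*pi/9)        -1                   2*cos(4*pi/9)        0                          

Spot check: chi_2 (sign: r->1, s->-1) on {r^3, r^6} = 1.

Explanation: D_9 has order 2*9 = 18 with 6 conjugacy classes, hence 6 irreducibles. Sum of squared dims 1 + 1 + 4 + 4 + 4 + 4 = 18 = |G|. Linear characters come from the abelianisation; the 2-dimensional irreps have character r^k -> 2*cos(2*pi*j*k/9), reflections -> 0.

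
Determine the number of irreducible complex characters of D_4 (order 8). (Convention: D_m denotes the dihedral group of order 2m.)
5

The number of irreducible complex representations of a finite group equals its number of conjugacy classes. D_4 has 5 conjugacy classes (n/2 + 3 for n even), so D_4 (order 8) has exactly 5 irreducible complex representations.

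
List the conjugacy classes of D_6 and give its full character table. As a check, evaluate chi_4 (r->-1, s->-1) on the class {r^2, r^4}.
Conjugacy classes: {e} of size 1, {r^3} of size 1, {r^1, r^5} of size 2, {r^2, r^4} of size 2, {s, sr^2, ...} of size 3, {sr, sr^3, ...} of size 3.
Character table:
  irrep \ class              {e} (size 1)  {r^3} (size 1)  {r^1, r^5} (size 2)  {r^2, r^4} (size 2)  {s, sr^2, ...} (size 3)  {sr, sr^3, ...} (size 3)
  chi_1 (triv)               1             1               1                    1                    1                        1                       
  chi_2 (sign: r->1, s->-1)  1             1               1                    1                    -1                       -1                      
  chi_3 (r->-1, s->1)        1             -1              -1                   1                    1                        -1                      
  chi_4 (r->-1, s->-1)       1             -1              -1                   1                    -1                       1                       
  chi_5 (2d, j=1)            2             -2              1                    -1                   0                        0                       
  chi_6 (2d, j=2)            2             2               -1                   -1                   0                        0                       

Spot check: chi_4 (r->-1, s->-1) on {r^2, r^4} = 1.

D_6 has order 2*6 = 12 with 6 conjugacy classes, hence 6 irreducibles. Sum of squared dims 1 + 1 + 1 + 1 + 4 + 4 = 12 = |G|. Linear characters come from the abelianisation; the 2-dimensional irreps have character r^k -> 2*cos(2*pi*j*k/6), reflections -> 0.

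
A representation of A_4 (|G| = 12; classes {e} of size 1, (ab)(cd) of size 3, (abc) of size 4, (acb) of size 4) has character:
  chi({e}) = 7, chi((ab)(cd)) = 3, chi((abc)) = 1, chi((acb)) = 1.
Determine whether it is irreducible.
Not irreducible (reducible): <chi, chi> = 7 > 1.

Working: <chi, chi> = (1/|G|) sum_C |C| * |chi(C)|^2 = (1/12)[1*|7|^2 + 3*|3|^2 + 4*|1|^2 + 4*|1|^2]
  = (1/12)[(49) + (27) + (4) + (4)] = 84/12 = 7.
(Exp terms are combined using exp(i*s)*conj(exp(i*t)) = exp(i*(s-t)), and sums of them are collapsed using the identity that for every m > 1 the m distinct m-th roots of unity sum to 0, e.g. 1 + exp(2*I*pi/3) + exp(-2*I*pi/3) = 0.)
A character is irreducible iff <chi, chi> = 1, so this representation is reducible.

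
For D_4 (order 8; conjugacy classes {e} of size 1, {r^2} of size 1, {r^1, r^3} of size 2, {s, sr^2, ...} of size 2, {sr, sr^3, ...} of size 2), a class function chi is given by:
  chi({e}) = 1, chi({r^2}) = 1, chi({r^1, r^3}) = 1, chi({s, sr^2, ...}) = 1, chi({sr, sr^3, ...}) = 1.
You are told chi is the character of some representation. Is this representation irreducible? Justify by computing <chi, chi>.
Irreducible: <chi, chi> = 1.

<chi, chi> = (1/|G|) sum_C |C| * |chi(C)|^2 = (1/8)[1*|1|^2 + 1*|1|^2 + 2*|1|^2 + 2*|1|^2 + 2*|1|^2]
  = (1/8)[(1) + (1) + (2) + (2) + (2)] = 8/8 = 1.
A character is irreducible iff <chi, chi> = 1, so this representation is irreducible.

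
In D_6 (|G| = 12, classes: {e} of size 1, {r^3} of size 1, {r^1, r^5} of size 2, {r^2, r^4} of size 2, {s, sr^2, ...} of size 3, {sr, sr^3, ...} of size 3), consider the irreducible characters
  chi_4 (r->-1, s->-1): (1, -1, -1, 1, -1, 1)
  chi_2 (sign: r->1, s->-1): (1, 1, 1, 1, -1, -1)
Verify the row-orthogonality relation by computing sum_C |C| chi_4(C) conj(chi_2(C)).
Sum = 0; so <chi_4, chi_2> = 0 (distinct irreducibles are orthogonal).

Details: Compute term by term over conjugacy classes (|C| * chi_4(C) * conj(chi_2(C))):
  1*(1)*conj(1) + 1*(-1)*conj(1) + 2*(-1)*conj(1) + 2*(1)*conj(1) + 3*(-1)*conj(-1) + 3*(1)*conj(-1)
  = (1) + (-1) + (-2) + (2) + (3) + (-3)
  = 0.
Dividing by |G| = 12 gives 0/12 = 0, matching the row-orthogonality relation <chi_4, chi_2> = [chi_4 = chi_2].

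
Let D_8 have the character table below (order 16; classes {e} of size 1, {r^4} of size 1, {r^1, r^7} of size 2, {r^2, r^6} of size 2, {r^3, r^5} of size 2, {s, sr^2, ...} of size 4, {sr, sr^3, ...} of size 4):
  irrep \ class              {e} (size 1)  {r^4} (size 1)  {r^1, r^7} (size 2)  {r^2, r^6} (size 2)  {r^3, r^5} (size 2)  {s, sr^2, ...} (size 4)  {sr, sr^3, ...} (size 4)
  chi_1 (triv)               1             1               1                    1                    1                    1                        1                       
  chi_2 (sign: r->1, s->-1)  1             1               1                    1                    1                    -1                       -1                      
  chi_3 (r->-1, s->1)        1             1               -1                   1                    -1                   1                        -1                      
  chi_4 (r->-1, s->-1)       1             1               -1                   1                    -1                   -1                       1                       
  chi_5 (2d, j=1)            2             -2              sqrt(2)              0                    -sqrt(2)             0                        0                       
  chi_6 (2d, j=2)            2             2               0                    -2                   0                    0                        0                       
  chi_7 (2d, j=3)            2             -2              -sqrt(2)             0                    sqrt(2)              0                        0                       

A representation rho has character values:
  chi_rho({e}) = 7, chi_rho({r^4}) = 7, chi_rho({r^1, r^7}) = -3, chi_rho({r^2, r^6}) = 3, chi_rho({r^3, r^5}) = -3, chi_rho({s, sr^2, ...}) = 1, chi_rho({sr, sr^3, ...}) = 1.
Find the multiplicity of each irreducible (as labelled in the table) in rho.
Multiplicities: chi_1: 1, chi_2: 0, chi_3: 2, chi_4: 2, chi_5: 0, chi_6: 1, chi_7: 0.

Explanation: Use <chi_rho, chi> = (1/|G|) sum_C |C| * chi_rho(C) * conj(chi(C)) with |G| = 16 for each irreducible chi in the table:
  <chi_rho, chi_1> = (1/16)[1*(7)*conj(1) + 1*(7)*conj(1) + 2*(-3)*conj(1) + 2*(3)*conj(1) + 2*(-3)*conj(1) + 4*(1)*conj(1) + 4*(1)*conj(1)]
      = (1/16)[(7) + (7) + (-6) + (6) + (-6) + (4) + (4)] = 16/16 = 1
  <chi_rho, chi_2> = (1/16)[1*(7)*conj(1) + 1*(7)*conj(1) + 2*(-3)*conj(1) + 2*(3)*conj(1) + 2*(-3)*conj(1) + 4*(1)*conj(-1) + 4*(1)*conj(-1)]
      = (1/16)[(7) + (7) + (-6) + (6) + (-6) + (-4) + (-4)] = 0/16 = 0
  <chi_rho, chi_3> = (1/16)[1*(7)*conj(1) + 1*(7)*conj(1) + 2*(-3)*conj(-1) + 2*(3)*conj(1) + 2*(-3)*conj(-1) + 4*(1)*conj(1) + 4*(1)*conj(-1)]
      = (1/16)[(7) + (7) + (6) + (6) + (6) + (4) + (-4)] = 32/16 = 2
  <chi_rho, chi_4> = (1/16)[1*(7)*conj(1) + 1*(7)*conj(1) + 2*(-3)*conj(-1) + 2*(3)*conj(1) + 2*(-3)*conj(-1) + 4*(1)*conj(-1) + 4*(1)*conj(1)]
      = (1/16)[(7) + (7) + (6) + (6) + (6) + (-4) + (4)] = 32/16 = 2
  <chi_rho, chi_5> = (1/16)[1*(7)*conj(2) + 1*(7)*conj(-2) + 2*(-3)*conj(sqrt(2)) + 2*(3)*conj(0) + 2*(-3)*conj(-sqrt(2)) + 4*(1)*conj(0) + 4*(1)*conj(0)]
      = (1/16)[(14) + (-14) + (-6*sqrt(2)) + (0) + (6*sqrt(2)) + (0) + (0)] = 0/16 = 0
  <chi_rho, chi_6> = (1/16)[1*(7)*conj(2) + 1*(7)*conj(2) + 2*(-3)*conj(0) + 2*(3)*conj(-2) + 2*(-3)*conj(0) + 4*(1)*conj(0) + 4*(1)*conj(0)]
      = (1/16)[(14) + (14) + (0) + (-12) + (0) + (0) + (0)] = 16/16 = 1
  <chi_rho, chi_7> = (1/16)[1*(7)*conj(2) + 1*(7)*conj(-2) + 2*(-3)*conj(-sqrt(2)) + 2*(3)*conj(0) + 2*(-3)*conj(sqrt(2)) + 4*(1)*conj(0) + 4*(1)*conj(0)]
      = (1/16)[(14) + (-14) + (6*sqrt(2)) + (0) + (-6*sqrt(2)) + (0) + (0)] = 0/16 = 0
Dimension check: dim(rho) = sum (mult * dim) = 1*1 + 0*1 + 2*1 + 2*1 + 0*2 + 1*2 + 0*2 = 7 = chi_rho(e) = 7.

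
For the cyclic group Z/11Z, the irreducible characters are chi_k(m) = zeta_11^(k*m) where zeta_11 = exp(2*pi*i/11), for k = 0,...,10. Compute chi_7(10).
chi_7(10) = zeta_11^70 = exp(8*I*pi/11)

Argument: chi_7(10) = zeta_11^(7*10) = zeta_11^70. Since zeta_11^11 = 1, this equals zeta_11^4 = exp(2*pi*i*4/11) = exp(8*I*pi/11).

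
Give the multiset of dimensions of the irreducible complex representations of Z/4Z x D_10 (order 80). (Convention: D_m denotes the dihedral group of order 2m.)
Dimensions: 1, 1, 1, 1, 1, 1, 1, 1, 1, 1, 1, 1, 1, 1, 1, 1, 2, 2, 2, 2, 2, 2, 2, 2, 2, 2, 2, 2, 2, 2, 2, 2

Proof sketch: There are 32 irreducibles (= number of conjugacy classes). Their dimensions d_i satisfy sum d_i^2 = |G| = 80: 1 + 1 + 1 + 1 + 1 + 1 + 1 + 1 + 1 + 1 + 1 + 1 + 1 + 1 + 1 + 1 + 4 + 4 + 4 + 4 + 4 + 4 + 4 + 4 + 4 + 4 + 4 + 4 + 4 + 4 + 4 + 4 = 80. (For the product with Z/4Z: each of the 4 1-dim characters of Z/4Z tensors with each irrep of D_10, giving 4 copies of each D_10-dimension.)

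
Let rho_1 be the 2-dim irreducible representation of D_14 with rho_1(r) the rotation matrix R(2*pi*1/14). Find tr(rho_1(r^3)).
chi_{rho_1}(r^3) = 2*cos(2*pi*1*3/14) = 2*cos(3*pi/7)

Why: rho_1(r^3) is rotation by angle 2*pi*1*3/14, whose trace is 2*cos(2*pi*1*3/14) = 2*cos(3*pi/7).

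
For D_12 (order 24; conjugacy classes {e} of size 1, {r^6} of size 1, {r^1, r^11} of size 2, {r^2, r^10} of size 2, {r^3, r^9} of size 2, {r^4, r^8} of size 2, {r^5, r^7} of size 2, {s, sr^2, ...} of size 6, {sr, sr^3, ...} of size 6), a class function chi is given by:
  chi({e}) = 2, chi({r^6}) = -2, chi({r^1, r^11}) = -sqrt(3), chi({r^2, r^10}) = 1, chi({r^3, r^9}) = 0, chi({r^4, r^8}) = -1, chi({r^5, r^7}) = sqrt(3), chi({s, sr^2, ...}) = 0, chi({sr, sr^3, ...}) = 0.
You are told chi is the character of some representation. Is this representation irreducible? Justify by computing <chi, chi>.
Irreducible: <chi, chi> = 1.

<chi, chi> = (1/|G|) sum_C |C| * |chi(C)|^2 = (1/24)[1*|2|^2 + 1*|-2|^2 + 2*|-sqrt(3)|^2 + 2*|1|^2 + 2*|0|^2 + 2*|-1|^2 + 2*|sqrt(3)|^2 + 6*|0|^2 + 6*|0|^2]
  = (1/24)[(4) + (4) + (6) + (2) + (0) + (2) + (6) + (0) + (0)] = 24/24 = 1.
A character is irreducible iff <chi, chi> = 1, so this representation is irreducible.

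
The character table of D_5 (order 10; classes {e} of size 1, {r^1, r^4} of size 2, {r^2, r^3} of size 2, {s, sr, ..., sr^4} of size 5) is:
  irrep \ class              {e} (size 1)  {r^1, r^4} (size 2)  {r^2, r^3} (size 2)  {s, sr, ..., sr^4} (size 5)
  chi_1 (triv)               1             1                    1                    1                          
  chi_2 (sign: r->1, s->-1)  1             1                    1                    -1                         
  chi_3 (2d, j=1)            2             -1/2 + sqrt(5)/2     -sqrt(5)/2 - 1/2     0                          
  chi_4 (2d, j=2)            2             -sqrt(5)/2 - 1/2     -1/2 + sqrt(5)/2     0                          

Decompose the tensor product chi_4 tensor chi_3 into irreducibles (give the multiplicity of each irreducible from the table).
chi_4 tensor chi_3 = chi_3 + chi_4 (all other irreducibles have multiplicity 0).

Working: The character of a tensor product is the pointwise product (chi_4 * chi_3)(C) = chi_4(C) * chi_3(C):
  {e}: (2)*(2), {r^1, r^4}: (-sqrt(5)/2 - 1/2)*(-1/2 + sqrt(5)/2), {r^2, r^3}: (-1/2 + sqrt(5)/2)*(-sqrt(5)/2 - 1/2), {s, sr, ..., sr^4}: (0)*(0)
so (chi_4 * chi_3) takes values
  {e} -> 4, {r^1, r^4} -> -1, {r^2, r^3} -> -1, {s, sr, ..., sr^4} -> 0.
Now take the inner product of this character with each irreducible chi from the table, <chi_4*chi_3, chi> = (1/10) sum_C |C| (chi_4*chi_3)(C) conj(chi(C)):
  <chi_4*chi_3, chi_1> = (1/10)[1*(4)*conj(1) + 2*(-1)*conj(1) + 2*(-1)*conj(1) + 5*(0)*conj(1)]
      = (1/10)[(4) + (-2) + (-2) + (0)] = 0/10 = 0
  <chi_4*chi_3, chi_2> = (1/10)[1*(4)*conj(1) + 2*(-1)*conj(1) + 2*(-1)*conj(1) + 5*(0)*conj(-1)]
      = (1/10)[(4) + (-2) + (-2) + (0)] = 0/10 = 0
  <chi_4*chi_3, chi_3> = (1/10)[1*(4)*conj(2) + 2*(-1)*conj(-1/2 + sqrt(5)/2) + 2*(-1)*conj(-sqrt(5)/2 - 1/2) + 5*(0)*conj(0)]
      = (1/10)[(8) + (1 - sqrt(5)) + (1 + sqrt(5)) + (0)] = 10/10 = 1
  <chi_4*chi_3, chi_4> = (1/10)[1*(4)*conj(2) + 2*(-1)*conj(-sqrt(5)/2 - 1/2) + 2*(-1)*conj(-1/2 + sqrt(5)/2) + 5*(0)*conj(0)]
      = (1/10)[(8) + (1 + sqrt(5)) + (1 - sqrt(5)) + (0)] = 10/10 = 1
Hence the multiplicities are chi_3: 1, chi_4: 1. Dimension check: dim(chi_4)*dim(chi_3) = 2*2 = 4 and sum (mult * dim) = 1*2 + 1*2 = 4.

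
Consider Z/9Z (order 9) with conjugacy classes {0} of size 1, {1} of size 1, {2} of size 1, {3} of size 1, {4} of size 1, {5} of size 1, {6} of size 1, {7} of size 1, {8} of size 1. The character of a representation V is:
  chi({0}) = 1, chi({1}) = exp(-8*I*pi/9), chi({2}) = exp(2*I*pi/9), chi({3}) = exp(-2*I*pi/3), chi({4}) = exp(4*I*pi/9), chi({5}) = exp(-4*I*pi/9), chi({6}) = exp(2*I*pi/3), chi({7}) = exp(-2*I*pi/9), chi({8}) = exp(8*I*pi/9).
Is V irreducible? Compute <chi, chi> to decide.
Irreducible: <chi, chi> = 1.

Reasoning: <chi, chi> = (1/|G|) sum_C |C| * |chi(C)|^2 = (1/9)[1*|1|^2 + 1*|exp(-8*I*pi/9)|^2 + 1*|exp(2*I*pi/9)|^2 + 1*|exp(-2*I*pi/3)|^2 + 1*|exp(4*I*pi/9)|^2 + 1*|exp(-4*I*pi/9)|^2 + 1*|exp(2*I*pi/3)|^2 + 1*|exp(-2*I*pi/9)|^2 + 1*|exp(8*I*pi/9)|^2]
  = (1/9)[(1) + (1) + (1) + (1) + (1) + (1) + (1) + (1) + (1)] = 9/9 = 1.
(Exp terms are combined using exp(i*s)*conj(exp(i*t)) = exp(i*(s-t)), and sums of them are collapsed using the identity that for every m > 1 the m distinct m-th roots of unity sum to 0, e.g. 1 + exp(2*I*pi/3) + exp(-2*I*pi/3) = 0.)
A character is irreducible iff <chi, chi> = 1, so this representation is irreducible.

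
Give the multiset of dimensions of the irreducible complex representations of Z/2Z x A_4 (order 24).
Dimensions: 1, 1, 1, 1, 1, 1, 3, 3

Justification: There are 8 irreducibles (= number of conjugacy classes). Their dimensions d_i satisfy sum d_i^2 = |G| = 24: 1 + 1 + 1 + 1 + 1 + 1 + 9 + 9 = 24. (For the product with Z/2Z: each of the 2 1-dim characters of Z/2Z tensors with each irrep of A_4, giving 2 copies of each A_4-dimension.)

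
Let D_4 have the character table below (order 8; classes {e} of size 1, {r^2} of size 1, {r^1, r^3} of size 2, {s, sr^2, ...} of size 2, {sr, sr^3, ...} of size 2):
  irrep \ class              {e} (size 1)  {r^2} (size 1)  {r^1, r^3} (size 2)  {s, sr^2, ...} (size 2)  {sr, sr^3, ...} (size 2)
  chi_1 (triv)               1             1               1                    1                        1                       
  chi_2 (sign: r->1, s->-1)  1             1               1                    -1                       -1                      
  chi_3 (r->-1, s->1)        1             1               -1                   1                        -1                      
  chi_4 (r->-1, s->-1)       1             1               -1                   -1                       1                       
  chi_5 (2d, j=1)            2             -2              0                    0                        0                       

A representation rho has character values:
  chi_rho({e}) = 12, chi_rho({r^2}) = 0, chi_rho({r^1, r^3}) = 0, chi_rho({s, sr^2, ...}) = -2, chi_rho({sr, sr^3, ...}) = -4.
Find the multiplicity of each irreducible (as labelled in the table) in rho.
Multiplicities: chi_1: 0, chi_2: 3, chi_3: 2, chi_4: 1, chi_5: 3.

Proof sketch: Use <chi_rho, chi> = (1/|G|) sum_C |C| * chi_rho(C) * conj(chi(C)) with |G| = 8 for each irreducible chi in the table:
  <chi_rho, chi_1> = (1/8)[1*(12)*conj(1) + 1*(0)*conj(1) + 2*(0)*conj(1) + 2*(-2)*conj(1) + 2*(-4)*conj(1)]
      = (1/8)[(12) + (0) + (0) + (-4) + (-8)] = 0/8 = 0
  <chi_rho, chi_2> = (1/8)[1*(12)*conj(1) + 1*(0)*conj(1) + 2*(0)*conj(1) + 2*(-2)*conj(-1) + 2*(-4)*conj(-1)]
      = (1/8)[(12) + (0) + (0) + (4) + (8)] = 24/8 = 3
  <chi_rho, chi_3> = (1/8)[1*(12)*conj(1) + 1*(0)*conj(1) + 2*(0)*conj(-1) + 2*(-2)*conj(1) + 2*(-4)*conj(-1)]
      = (1/8)[(12) + (0) + (0) + (-4) + (8)] = 16/8 = 2
  <chi_rho, chi_4> = (1/8)[1*(12)*conj(1) + 1*(0)*conj(1) + 2*(0)*conj(-1) + 2*(-2)*conj(-1) + 2*(-4)*conj(1)]
      = (1/8)[(12) + (0) + (0) + (4) + (-8)] = 8/8 = 1
  <chi_rho, chi_5> = (1/8)[1*(12)*conj(2) + 1*(0)*conj(-2) + 2*(0)*conj(0) + 2*(-2)*conj(0) + 2*(-4)*conj(0)]
      = (1/8)[(24) + (0) + (0) + (0) + (0)] = 24/8 = 3
Dimension check: dim(rho) = sum (mult * dim) = 0*1 + 3*1 + 2*1 + 1*1 + 3*2 = 12 = chi_rho(e) = 12.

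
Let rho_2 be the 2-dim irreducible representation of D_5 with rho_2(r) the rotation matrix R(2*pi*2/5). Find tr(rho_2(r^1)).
chi_{rho_2}(r^1) = 2*cos(2*pi*2*1/5) = -sqrt(5)/2 - 1/2

rho_2(r^1) is rotation by angle 2*pi*2*1/5, whose trace is 2*cos(2*pi*2*1/5) = -sqrt(5)/2 - 1/2.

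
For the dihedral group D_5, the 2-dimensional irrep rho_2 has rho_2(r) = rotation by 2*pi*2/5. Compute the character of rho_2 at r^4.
chi_{rho_2}(r^4) = 2*cos(2*pi*2*4/5) = -sqrt(5)/2 - 1/2

rho_2(r^4) is rotation by angle 2*pi*2*4/5, whose trace is 2*cos(2*pi*2*4/5) = -sqrt(5)/2 - 1/2.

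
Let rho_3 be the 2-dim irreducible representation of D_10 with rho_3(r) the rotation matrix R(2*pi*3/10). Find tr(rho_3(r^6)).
chi_{rho_3}(r^6) = 2*cos(2*pi*3*6/10) = -1/2 + sqrt(5)/2

rho_3(r^6) is rotation by angle 2*pi*3*6/10, whose trace is 2*cos(2*pi*3*6/10) = -1/2 + sqrt(5)/2.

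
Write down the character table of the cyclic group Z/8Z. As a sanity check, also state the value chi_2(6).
Character table of Z/8Z (irreps indexed chi_0,...,chi_7 with chi_k(m) = zeta_8^(k*m), zeta_8 = exp(2*pi*i/8)):
  irrep \ class  {0} (size 1)  {1} (size 1)    {2} (size 1)  {3} (size 1)    {4} (size 1)  {5} (size 1)    {6} (size 1)  {7} (size 1)  
  chi_0          1             1               1             1               1             1               1             1             
  chi_1          1             exp(I*pi/4)     I             exp(3*I*pi/4)   -1            exp(-3*I*pi/4)  -I            exp(-I*pi/4)  
  chi_2          1             I               -1            -I              1             I               -1            -I            
  chi_3          1             exp(3*I*pi/4)   -I            exp(I*pi/4)     -1            exp(-I*pi/4)    I             exp(-3*I*pi/4)
  chi_4          1             -1              1             -1              1             -1              1             -1            
  chi_5          1             exp(-3*I*pi/4)  I             exp(-I*pi/4)    -1            exp(I*pi/4)     -I            exp(3*I*pi/4) 
  chi_6          1             -I              -1            I               1             -I              -1            I             
  chi_7          1             exp(-I*pi/4)    -I            exp(-3*I*pi/4)  -1            exp(3*I*pi/4)   I             exp(I*pi/4)   

Spot check: chi_2(6) = zeta_8^(2*6) = zeta_8^12 = -1.

Derivation: Z/8Z is abelian, so all 8 irreducible complex representations are 1-dimensional. They are given by chi_k(m) = zeta_8^(k*m) for k = 0,...,7. Row orthogonality: sum_m chi_k(m) conj(chi_l(m)) = 8 * [k = l].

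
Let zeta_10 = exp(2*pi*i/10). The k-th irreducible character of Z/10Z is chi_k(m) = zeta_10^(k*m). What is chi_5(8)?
chi_5(8) = zeta_10^40 = 1

Details: chi_5(8) = zeta_10^(5*8) = zeta_10^40. Since zeta_10^10 = 1, this equals zeta_10^0 = exp(2*pi*i*0/10) = 1.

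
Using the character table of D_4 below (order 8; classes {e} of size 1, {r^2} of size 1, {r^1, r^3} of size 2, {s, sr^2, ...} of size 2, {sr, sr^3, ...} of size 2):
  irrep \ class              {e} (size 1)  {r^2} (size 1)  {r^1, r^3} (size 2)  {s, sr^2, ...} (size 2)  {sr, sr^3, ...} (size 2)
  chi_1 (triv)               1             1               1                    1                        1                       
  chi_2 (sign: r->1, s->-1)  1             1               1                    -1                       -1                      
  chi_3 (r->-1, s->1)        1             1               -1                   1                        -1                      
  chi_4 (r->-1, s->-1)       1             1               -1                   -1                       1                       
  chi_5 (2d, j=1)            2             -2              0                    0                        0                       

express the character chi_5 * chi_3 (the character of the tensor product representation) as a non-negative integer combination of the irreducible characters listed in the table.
chi_5 tensor chi_3 = chi_5 (all other irreducibles have multiplicity 0).

Why: The character of a tensor product is the pointwise product (chi_5 * chi_3)(C) = chi_5(C) * chi_3(C):
  {e}: (2)*(1), {r^2}: (-2)*(1), {r^1, r^3}: (0)*(-1), {s, sr^2, ...}: (0)*(1), {sr, sr^3, ...}: (0)*(-1)
so (chi_5 * chi_3) takes values
  {e} -> 2, {r^2} -> -2, {r^1, r^3} -> 0, {s, sr^2, ...} -> 0, {sr, sr^3, ...} -> 0.
Now take the inner product of this character with each irreducible chi from the table, <chi_5*chi_3, chi> = (1/8) sum_C |C| (chi_5*chi_3)(C) conj(chi(C)):
  <chi_5*chi_3, chi_1> = (1/8)[1*(2)*conj(1) + 1*(-2)*conj(1) + 2*(0)*conj(1) + 2*(0)*conj(1) + 2*(0)*conj(1)]
      = (1/8)[(2) + (-2) + (0) + (0) + (0)] = 0/8 = 0
  <chi_5*chi_3, chi_2> = (1/8)[1*(2)*conj(1) + 1*(-2)*conj(1) + 2*(0)*conj(1) + 2*(0)*conj(-1) + 2*(0)*conj(-1)]
      = (1/8)[(2) + (-2) + (0) + (0) + (0)] = 0/8 = 0
  <chi_5*chi_3, chi_3> = (1/8)[1*(2)*conj(1) + 1*(-2)*conj(1) + 2*(0)*conj(-1) + 2*(0)*conj(1) + 2*(0)*conj(-1)]
      = (1/8)[(2) + (-2) + (0) + (0) + (0)] = 0/8 = 0
  <chi_5*chi_3, chi_4> = (1/8)[1*(2)*conj(1) + 1*(-2)*conj(1) + 2*(0)*conj(-1) + 2*(0)*conj(-1) + 2*(0)*conj(1)]
      = (1/8)[(2) + (-2) + (0) + (0) + (0)] = 0/8 = 0
  <chi_5*chi_3, chi_5> = (1/8)[1*(2)*conj(2) + 1*(-2)*conj(-2) + 2*(0)*conj(0) + 2*(0)*conj(0) + 2*(0)*conj(0)]
      = (1/8)[(4) + (4) + (0) + (0) + (0)] = 8/8 = 1
Hence the multiplicities are chi_5: 1. Dimension check: dim(chi_5)*dim(chi_3) = 2*1 = 2 and sum (mult * dim) = 1*2 = 2.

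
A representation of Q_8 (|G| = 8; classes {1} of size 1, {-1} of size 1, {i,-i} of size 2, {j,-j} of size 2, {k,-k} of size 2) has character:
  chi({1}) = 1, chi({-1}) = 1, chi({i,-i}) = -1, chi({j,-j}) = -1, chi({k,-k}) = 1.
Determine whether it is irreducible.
Irreducible: <chi, chi> = 1.

<chi, chi> = (1/|G|) sum_C |C| * |chi(C)|^2 = (1/8)[1*|1|^2 + 1*|1|^2 + 2*|-1|^2 + 2*|-1|^2 + 2*|1|^2]
  = (1/8)[(1) + (1) + (2) + (2) + (2)] = 8/8 = 1.
A character is irreducible iff <chi, chi> = 1, so this representation is irreducible.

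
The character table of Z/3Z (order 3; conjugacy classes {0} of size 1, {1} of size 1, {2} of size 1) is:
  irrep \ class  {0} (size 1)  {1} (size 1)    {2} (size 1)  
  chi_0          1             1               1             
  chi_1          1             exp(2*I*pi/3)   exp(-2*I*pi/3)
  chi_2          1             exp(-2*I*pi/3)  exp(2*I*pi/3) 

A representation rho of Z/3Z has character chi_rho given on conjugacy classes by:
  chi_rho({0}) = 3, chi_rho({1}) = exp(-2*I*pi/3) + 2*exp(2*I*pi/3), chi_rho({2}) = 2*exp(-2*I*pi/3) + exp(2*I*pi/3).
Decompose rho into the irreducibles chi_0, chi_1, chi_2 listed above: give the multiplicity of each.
Multiplicities: chi_0: 0, chi_1: 2, chi_2: 1.

Derivation: Use <chi_rho, chi> = (1/|G|) sum_C |C| * chi_rho(C) * conj(chi(C)) with |G| = 3 for each irreducible chi in the table:
  <chi_rho, chi_0> = (1/3)[1*(3)*conj(1) + 1*(exp(-2*I*pi/3) + 2*exp(2*I*pi/3))*conj(1) + 1*(2*exp(-2*I*pi/3) + exp(2*I*pi/3))*conj(1)]
      = (1/3)[(3) + (exp(-2*I*pi/3) + 2*exp(2*I*pi/3)) + (2*exp(-2*I*pi/3) + exp(2*I*pi/3))] = 0/3 = 0
  <chi_rho, chi_1> = (1/3)[1*(3)*conj(1) + 1*(exp(-2*I*pi/3) + 2*exp(2*I*pi/3))*conj(exp(2*I*pi/3)) + 1*(2*exp(-2*I*pi/3) + exp(2*I*pi/3))*conj(exp(-2*I*pi/3))]
      = (1/3)[(3) + (2 + exp(2*I*pi/3)) + (2 + exp(-2*I*pi/3))] = 6/3 = 2
  <chi_rho, chi_2> = (1/3)[1*(3)*conj(1) + 1*(exp(-2*I*pi/3) + 2*exp(2*I*pi/3))*conj(exp(-2*I*pi/3)) + 1*(2*exp(-2*I*pi/3) + exp(2*I*pi/3))*conj(exp(2*I*pi/3))]
      = (1/3)[(3) + (1 + 2*exp(-2*I*pi/3)) + (1 + 2*exp(2*I*pi/3))] = 3/3 = 1
(Exp terms are combined using exp(i*s)*conj(exp(i*t)) = exp(i*(s-t)), and sums of them are collapsed using the identity that for every m > 1 the m distinct m-th roots of unity sum to 0, e.g. 1 + exp(2*I*pi/3) + exp(-2*I*pi/3) = 0.)
Dimension check: dim(rho) = sum (mult * dim) = 0*1 + 2*1 + 1*1 = 3 = chi_rho(e) = 3.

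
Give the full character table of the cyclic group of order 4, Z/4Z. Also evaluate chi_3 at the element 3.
Character table of Z/4Z (irreps indexed chi_0,...,chi_3 with chi_k(m) = zeta_4^(k*m), zeta_4 = exp(2*pi*i/4)):
  irrep \ class  {0} (size 1)  {1} (size 1)  {2} (size 1)  {3} (size 1)
  chi_0          1             1             1             1           
  chi_1          1             I             -1            -I          
  chi_2          1             -1            1             -1          
  chi_3          1             -I            -1            I           

Spot check: chi_3(3) = zeta_4^(3*3) = zeta_4^9 = I.

Z/4Z is abelian, so all 4 irreducible complex representations are 1-dimensional. They are given by chi_k(m) = zeta_4^(k*m) for k = 0,...,3. Row orthogonality: sum_m chi_k(m) conj(chi_l(m)) = 4 * [k = l].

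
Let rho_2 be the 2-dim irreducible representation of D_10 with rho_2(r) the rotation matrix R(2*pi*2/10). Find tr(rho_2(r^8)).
chi_{rho_2}(r^8) = 2*cos(2*pi*2*8/10) = -sqrt(5)/2 - 1/2

Derivation: rho_2(r^8) is rotation by angle 2*pi*2*8/10, whose trace is 2*cos(2*pi*2*8/10) = -sqrt(5)/2 - 1/2.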